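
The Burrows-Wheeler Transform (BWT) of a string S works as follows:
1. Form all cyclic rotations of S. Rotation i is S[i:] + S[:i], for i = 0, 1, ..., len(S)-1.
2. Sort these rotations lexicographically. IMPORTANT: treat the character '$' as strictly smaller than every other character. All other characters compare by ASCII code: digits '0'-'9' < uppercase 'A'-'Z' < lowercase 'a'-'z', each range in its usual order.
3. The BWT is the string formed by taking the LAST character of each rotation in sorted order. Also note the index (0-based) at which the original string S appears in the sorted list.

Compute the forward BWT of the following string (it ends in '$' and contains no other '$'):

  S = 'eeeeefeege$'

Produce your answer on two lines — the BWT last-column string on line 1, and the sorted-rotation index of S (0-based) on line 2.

Answer: eg$eeefeeee
2

Derivation:
All 11 rotations (rotation i = S[i:]+S[:i]):
  rot[0] = eeeeefeege$
  rot[1] = eeeefeege$e
  rot[2] = eeefeege$ee
  rot[3] = eefeege$eee
  rot[4] = efeege$eeee
  rot[5] = feege$eeeee
  rot[6] = eege$eeeeef
  rot[7] = ege$eeeeefe
  rot[8] = ge$eeeeefee
  rot[9] = e$eeeeefeeg
  rot[10] = $eeeeefeege
Sorted (with $ < everything):
  sorted[0] = $eeeeefeege  (last char: 'e')
  sorted[1] = e$eeeeefeeg  (last char: 'g')
  sorted[2] = eeeeefeege$  (last char: '$')
  sorted[3] = eeeefeege$e  (last char: 'e')
  sorted[4] = eeefeege$ee  (last char: 'e')
  sorted[5] = eefeege$eee  (last char: 'e')
  sorted[6] = eege$eeeeef  (last char: 'f')
  sorted[7] = efeege$eeee  (last char: 'e')
  sorted[8] = ege$eeeeefe  (last char: 'e')
  sorted[9] = feege$eeeee  (last char: 'e')
  sorted[10] = ge$eeeeefee  (last char: 'e')
Last column: eg$eeefeeee
Original string S is at sorted index 2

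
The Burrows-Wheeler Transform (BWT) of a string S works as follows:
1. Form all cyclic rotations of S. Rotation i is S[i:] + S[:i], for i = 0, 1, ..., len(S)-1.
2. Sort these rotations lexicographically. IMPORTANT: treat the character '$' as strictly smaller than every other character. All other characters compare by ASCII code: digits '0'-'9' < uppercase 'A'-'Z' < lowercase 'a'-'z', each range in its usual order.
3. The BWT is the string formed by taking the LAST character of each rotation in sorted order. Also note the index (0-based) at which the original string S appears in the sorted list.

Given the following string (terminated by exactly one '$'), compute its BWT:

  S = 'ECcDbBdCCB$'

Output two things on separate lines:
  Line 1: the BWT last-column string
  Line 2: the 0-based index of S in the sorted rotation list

Answer: BCbCdEc$DCB
7

Derivation:
All 11 rotations (rotation i = S[i:]+S[:i]):
  rot[0] = ECcDbBdCCB$
  rot[1] = CcDbBdCCB$E
  rot[2] = cDbBdCCB$EC
  rot[3] = DbBdCCB$ECc
  rot[4] = bBdCCB$ECcD
  rot[5] = BdCCB$ECcDb
  rot[6] = dCCB$ECcDbB
  rot[7] = CCB$ECcDbBd
  rot[8] = CB$ECcDbBdC
  rot[9] = B$ECcDbBdCC
  rot[10] = $ECcDbBdCCB
Sorted (with $ < everything):
  sorted[0] = $ECcDbBdCCB  (last char: 'B')
  sorted[1] = B$ECcDbBdCC  (last char: 'C')
  sorted[2] = BdCCB$ECcDb  (last char: 'b')
  sorted[3] = CB$ECcDbBdC  (last char: 'C')
  sorted[4] = CCB$ECcDbBd  (last char: 'd')
  sorted[5] = CcDbBdCCB$E  (last char: 'E')
  sorted[6] = DbBdCCB$ECc  (last char: 'c')
  sorted[7] = ECcDbBdCCB$  (last char: '$')
  sorted[8] = bBdCCB$ECcD  (last char: 'D')
  sorted[9] = cDbBdCCB$EC  (last char: 'C')
  sorted[10] = dCCB$ECcDbB  (last char: 'B')
Last column: BCbCdEc$DCB
Original string S is at sorted index 7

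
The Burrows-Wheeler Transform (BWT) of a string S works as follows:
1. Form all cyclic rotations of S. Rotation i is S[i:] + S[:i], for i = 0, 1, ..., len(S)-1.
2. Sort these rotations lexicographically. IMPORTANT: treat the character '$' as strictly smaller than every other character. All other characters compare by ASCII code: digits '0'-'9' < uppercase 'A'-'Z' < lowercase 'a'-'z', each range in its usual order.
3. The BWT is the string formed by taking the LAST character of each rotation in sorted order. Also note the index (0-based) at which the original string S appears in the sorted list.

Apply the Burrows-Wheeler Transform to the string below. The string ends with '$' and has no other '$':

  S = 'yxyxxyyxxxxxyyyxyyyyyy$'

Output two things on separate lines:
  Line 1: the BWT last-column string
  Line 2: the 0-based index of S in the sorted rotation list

All 23 rotations (rotation i = S[i:]+S[:i]):
  rot[0] = yxyxxyyxxxxxyyyxyyyyyy$
  rot[1] = xyxxyyxxxxxyyyxyyyyyy$y
  rot[2] = yxxyyxxxxxyyyxyyyyyy$yx
  rot[3] = xxyyxxxxxyyyxyyyyyy$yxy
  rot[4] = xyyxxxxxyyyxyyyyyy$yxyx
  rot[5] = yyxxxxxyyyxyyyyyy$yxyxx
  rot[6] = yxxxxxyyyxyyyyyy$yxyxxy
  rot[7] = xxxxxyyyxyyyyyy$yxyxxyy
  rot[8] = xxxxyyyxyyyyyy$yxyxxyyx
  rot[9] = xxxyyyxyyyyyy$yxyxxyyxx
  rot[10] = xxyyyxyyyyyy$yxyxxyyxxx
  rot[11] = xyyyxyyyyyy$yxyxxyyxxxx
  rot[12] = yyyxyyyyyy$yxyxxyyxxxxx
  rot[13] = yyxyyyyyy$yxyxxyyxxxxxy
  rot[14] = yxyyyyyy$yxyxxyyxxxxxyy
  rot[15] = xyyyyyy$yxyxxyyxxxxxyyy
  rot[16] = yyyyyy$yxyxxyyxxxxxyyyx
  rot[17] = yyyyy$yxyxxyyxxxxxyyyxy
  rot[18] = yyyy$yxyxxyyxxxxxyyyxyy
  rot[19] = yyy$yxyxxyyxxxxxyyyxyyy
  rot[20] = yy$yxyxxyyxxxxxyyyxyyyy
  rot[21] = y$yxyxxyyxxxxxyyyxyyyyy
  rot[22] = $yxyxxyyxxxxxyyyxyyyyyy
Sorted (with $ < everything):
  sorted[0] = $yxyxxyyxxxxxyyyxyyyyyy  (last char: 'y')
  sorted[1] = xxxxxyyyxyyyyyy$yxyxxyy  (last char: 'y')
  sorted[2] = xxxxyyyxyyyyyy$yxyxxyyx  (last char: 'x')
  sorted[3] = xxxyyyxyyyyyy$yxyxxyyxx  (last char: 'x')
  sorted[4] = xxyyxxxxxyyyxyyyyyy$yxy  (last char: 'y')
  sorted[5] = xxyyyxyyyyyy$yxyxxyyxxx  (last char: 'x')
  sorted[6] = xyxxyyxxxxxyyyxyyyyyy$y  (last char: 'y')
  sorted[7] = xyyxxxxxyyyxyyyyyy$yxyx  (last char: 'x')
  sorted[8] = xyyyxyyyyyy$yxyxxyyxxxx  (last char: 'x')
  sorted[9] = xyyyyyy$yxyxxyyxxxxxyyy  (last char: 'y')
  sorted[10] = y$yxyxxyyxxxxxyyyxyyyyy  (last char: 'y')
  sorted[11] = yxxxxxyyyxyyyyyy$yxyxxy  (last char: 'y')
  sorted[12] = yxxyyxxxxxyyyxyyyyyy$yx  (last char: 'x')
  sorted[13] = yxyxxyyxxxxxyyyxyyyyyy$  (last char: '$')
  sorted[14] = yxyyyyyy$yxyxxyyxxxxxyy  (last char: 'y')
  sorted[15] = yy$yxyxxyyxxxxxyyyxyyyy  (last char: 'y')
  sorted[16] = yyxxxxxyyyxyyyyyy$yxyxx  (last char: 'x')
  sorted[17] = yyxyyyyyy$yxyxxyyxxxxxy  (last char: 'y')
  sorted[18] = yyy$yxyxxyyxxxxxyyyxyyy  (last char: 'y')
  sorted[19] = yyyxyyyyyy$yxyxxyyxxxxx  (last char: 'x')
  sorted[20] = yyyy$yxyxxyyxxxxxyyyxyy  (last char: 'y')
  sorted[21] = yyyyy$yxyxxyyxxxxxyyyxy  (last char: 'y')
  sorted[22] = yyyyyy$yxyxxyyxxxxxyyyx  (last char: 'x')
Last column: yyxxyxyxxyyyx$yyxyyxyyx
Original string S is at sorted index 13

Answer: yyxxyxyxxyyyx$yyxyyxyyx
13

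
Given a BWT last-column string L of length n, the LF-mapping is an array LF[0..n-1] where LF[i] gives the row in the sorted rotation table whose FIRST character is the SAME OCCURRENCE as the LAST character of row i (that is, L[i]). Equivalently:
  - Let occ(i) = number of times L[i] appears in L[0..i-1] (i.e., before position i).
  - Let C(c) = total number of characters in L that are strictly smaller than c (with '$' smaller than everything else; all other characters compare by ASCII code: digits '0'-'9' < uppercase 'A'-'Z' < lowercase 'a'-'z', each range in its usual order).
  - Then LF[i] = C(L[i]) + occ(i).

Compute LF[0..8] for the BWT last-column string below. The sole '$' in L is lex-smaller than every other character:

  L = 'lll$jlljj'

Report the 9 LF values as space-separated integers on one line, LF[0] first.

Char counts: '$':1, 'j':3, 'l':5
C (first-col start): C('$')=0, C('j')=1, C('l')=4
L[0]='l': occ=0, LF[0]=C('l')+0=4+0=4
L[1]='l': occ=1, LF[1]=C('l')+1=4+1=5
L[2]='l': occ=2, LF[2]=C('l')+2=4+2=6
L[3]='$': occ=0, LF[3]=C('$')+0=0+0=0
L[4]='j': occ=0, LF[4]=C('j')+0=1+0=1
L[5]='l': occ=3, LF[5]=C('l')+3=4+3=7
L[6]='l': occ=4, LF[6]=C('l')+4=4+4=8
L[7]='j': occ=1, LF[7]=C('j')+1=1+1=2
L[8]='j': occ=2, LF[8]=C('j')+2=1+2=3

Answer: 4 5 6 0 1 7 8 2 3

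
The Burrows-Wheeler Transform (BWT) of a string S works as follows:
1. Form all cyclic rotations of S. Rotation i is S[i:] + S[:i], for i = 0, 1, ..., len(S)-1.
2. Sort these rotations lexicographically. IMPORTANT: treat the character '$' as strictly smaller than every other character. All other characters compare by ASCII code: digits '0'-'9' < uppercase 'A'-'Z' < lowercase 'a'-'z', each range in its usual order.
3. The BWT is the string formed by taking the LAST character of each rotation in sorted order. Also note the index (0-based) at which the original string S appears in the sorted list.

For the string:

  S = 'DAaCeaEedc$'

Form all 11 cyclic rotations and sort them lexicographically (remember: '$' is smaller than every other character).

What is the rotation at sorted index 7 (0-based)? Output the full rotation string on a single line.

All 11 rotations (rotation i = S[i:]+S[:i]):
  rot[0] = DAaCeaEedc$
  rot[1] = AaCeaEedc$D
  rot[2] = aCeaEedc$DA
  rot[3] = CeaEedc$DAa
  rot[4] = eaEedc$DAaC
  rot[5] = aEedc$DAaCe
  rot[6] = Eedc$DAaCea
  rot[7] = edc$DAaCeaE
  rot[8] = dc$DAaCeaEe
  rot[9] = c$DAaCeaEed
  rot[10] = $DAaCeaEedc
Sorted (with $ < everything):
  sorted[0] = $DAaCeaEedc
  sorted[1] = AaCeaEedc$D
  sorted[2] = CeaEedc$DAa
  sorted[3] = DAaCeaEedc$
  sorted[4] = Eedc$DAaCea
  sorted[5] = aCeaEedc$DA
  sorted[6] = aEedc$DAaCe
  sorted[7] = c$DAaCeaEed
  sorted[8] = dc$DAaCeaEe
  sorted[9] = eaEedc$DAaC
  sorted[10] = edc$DAaCeaE
sorted[7] = c$DAaCeaEed

Answer: c$DAaCeaEed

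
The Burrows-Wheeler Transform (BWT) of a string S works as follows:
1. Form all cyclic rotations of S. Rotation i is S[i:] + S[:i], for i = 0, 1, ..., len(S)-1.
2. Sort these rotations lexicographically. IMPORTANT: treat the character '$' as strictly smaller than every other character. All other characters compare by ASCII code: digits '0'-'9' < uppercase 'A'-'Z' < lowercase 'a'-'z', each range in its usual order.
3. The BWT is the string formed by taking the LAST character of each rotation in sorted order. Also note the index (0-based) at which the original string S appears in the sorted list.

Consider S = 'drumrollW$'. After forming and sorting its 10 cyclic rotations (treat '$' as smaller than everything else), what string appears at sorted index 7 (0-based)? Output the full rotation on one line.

All 10 rotations (rotation i = S[i:]+S[:i]):
  rot[0] = drumrollW$
  rot[1] = rumrollW$d
  rot[2] = umrollW$dr
  rot[3] = mrollW$dru
  rot[4] = rollW$drum
  rot[5] = ollW$drumr
  rot[6] = llW$drumro
  rot[7] = lW$drumrol
  rot[8] = W$drumroll
  rot[9] = $drumrollW
Sorted (with $ < everything):
  sorted[0] = $drumrollW
  sorted[1] = W$drumroll
  sorted[2] = drumrollW$
  sorted[3] = lW$drumrol
  sorted[4] = llW$drumro
  sorted[5] = mrollW$dru
  sorted[6] = ollW$drumr
  sorted[7] = rollW$drum
  sorted[8] = rumrollW$d
  sorted[9] = umrollW$dr
sorted[7] = rollW$drum

Answer: rollW$drum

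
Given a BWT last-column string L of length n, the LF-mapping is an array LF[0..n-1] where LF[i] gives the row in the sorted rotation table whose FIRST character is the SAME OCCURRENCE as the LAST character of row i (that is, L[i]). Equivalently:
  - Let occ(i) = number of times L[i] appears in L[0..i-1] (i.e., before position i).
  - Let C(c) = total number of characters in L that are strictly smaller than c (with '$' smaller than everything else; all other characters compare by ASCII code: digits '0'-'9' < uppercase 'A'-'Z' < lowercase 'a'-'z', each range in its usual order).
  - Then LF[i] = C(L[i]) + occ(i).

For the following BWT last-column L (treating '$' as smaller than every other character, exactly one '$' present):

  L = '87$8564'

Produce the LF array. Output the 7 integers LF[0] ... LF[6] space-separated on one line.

Char counts: '$':1, '4':1, '5':1, '6':1, '7':1, '8':2
C (first-col start): C('$')=0, C('4')=1, C('5')=2, C('6')=3, C('7')=4, C('8')=5
L[0]='8': occ=0, LF[0]=C('8')+0=5+0=5
L[1]='7': occ=0, LF[1]=C('7')+0=4+0=4
L[2]='$': occ=0, LF[2]=C('$')+0=0+0=0
L[3]='8': occ=1, LF[3]=C('8')+1=5+1=6
L[4]='5': occ=0, LF[4]=C('5')+0=2+0=2
L[5]='6': occ=0, LF[5]=C('6')+0=3+0=3
L[6]='4': occ=0, LF[6]=C('4')+0=1+0=1

Answer: 5 4 0 6 2 3 1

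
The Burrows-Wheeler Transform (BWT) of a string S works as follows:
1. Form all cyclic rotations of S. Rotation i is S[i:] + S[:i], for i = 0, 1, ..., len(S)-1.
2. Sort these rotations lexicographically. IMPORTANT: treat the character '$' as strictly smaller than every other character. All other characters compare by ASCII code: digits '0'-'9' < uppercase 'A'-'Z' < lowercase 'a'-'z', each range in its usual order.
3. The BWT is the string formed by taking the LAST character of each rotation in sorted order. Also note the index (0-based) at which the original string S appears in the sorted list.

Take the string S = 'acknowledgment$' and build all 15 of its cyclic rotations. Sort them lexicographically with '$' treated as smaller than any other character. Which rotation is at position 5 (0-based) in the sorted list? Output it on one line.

Answer: ent$acknowledgm

Derivation:
All 15 rotations (rotation i = S[i:]+S[:i]):
  rot[0] = acknowledgment$
  rot[1] = cknowledgment$a
  rot[2] = knowledgment$ac
  rot[3] = nowledgment$ack
  rot[4] = owledgment$ackn
  rot[5] = wledgment$ackno
  rot[6] = ledgment$acknow
  rot[7] = edgment$acknowl
  rot[8] = dgment$acknowle
  rot[9] = gment$acknowled
  rot[10] = ment$acknowledg
  rot[11] = ent$acknowledgm
  rot[12] = nt$acknowledgme
  rot[13] = t$acknowledgmen
  rot[14] = $acknowledgment
Sorted (with $ < everything):
  sorted[0] = $acknowledgment
  sorted[1] = acknowledgment$
  sorted[2] = cknowledgment$a
  sorted[3] = dgment$acknowle
  sorted[4] = edgment$acknowl
  sorted[5] = ent$acknowledgm
  sorted[6] = gment$acknowled
  sorted[7] = knowledgment$ac
  sorted[8] = ledgment$acknow
  sorted[9] = ment$acknowledg
  sorted[10] = nowledgment$ack
  sorted[11] = nt$acknowledgme
  sorted[12] = owledgment$ackn
  sorted[13] = t$acknowledgmen
  sorted[14] = wledgment$ackno
sorted[5] = ent$acknowledgm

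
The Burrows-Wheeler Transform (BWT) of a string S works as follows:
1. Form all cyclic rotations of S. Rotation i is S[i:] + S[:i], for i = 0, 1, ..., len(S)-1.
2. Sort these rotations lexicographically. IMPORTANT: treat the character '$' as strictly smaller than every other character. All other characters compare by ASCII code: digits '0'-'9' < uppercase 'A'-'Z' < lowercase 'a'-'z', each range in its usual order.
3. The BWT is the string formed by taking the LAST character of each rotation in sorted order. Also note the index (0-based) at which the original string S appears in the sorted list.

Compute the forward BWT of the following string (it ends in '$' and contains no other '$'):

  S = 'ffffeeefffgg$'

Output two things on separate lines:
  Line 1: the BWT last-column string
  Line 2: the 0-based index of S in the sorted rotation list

All 13 rotations (rotation i = S[i:]+S[:i]):
  rot[0] = ffffeeefffgg$
  rot[1] = fffeeefffgg$f
  rot[2] = ffeeefffgg$ff
  rot[3] = feeefffgg$fff
  rot[4] = eeefffgg$ffff
  rot[5] = eefffgg$ffffe
  rot[6] = efffgg$ffffee
  rot[7] = fffgg$ffffeee
  rot[8] = ffgg$ffffeeef
  rot[9] = fgg$ffffeeeff
  rot[10] = gg$ffffeeefff
  rot[11] = g$ffffeeefffg
  rot[12] = $ffffeeefffgg
Sorted (with $ < everything):
  sorted[0] = $ffffeeefffgg  (last char: 'g')
  sorted[1] = eeefffgg$ffff  (last char: 'f')
  sorted[2] = eefffgg$ffffe  (last char: 'e')
  sorted[3] = efffgg$ffffee  (last char: 'e')
  sorted[4] = feeefffgg$fff  (last char: 'f')
  sorted[5] = ffeeefffgg$ff  (last char: 'f')
  sorted[6] = fffeeefffgg$f  (last char: 'f')
  sorted[7] = ffffeeefffgg$  (last char: '$')
  sorted[8] = fffgg$ffffeee  (last char: 'e')
  sorted[9] = ffgg$ffffeeef  (last char: 'f')
  sorted[10] = fgg$ffffeeeff  (last char: 'f')
  sorted[11] = g$ffffeeefffg  (last char: 'g')
  sorted[12] = gg$ffffeeefff  (last char: 'f')
Last column: gfeefff$effgf
Original string S is at sorted index 7

Answer: gfeefff$effgf
7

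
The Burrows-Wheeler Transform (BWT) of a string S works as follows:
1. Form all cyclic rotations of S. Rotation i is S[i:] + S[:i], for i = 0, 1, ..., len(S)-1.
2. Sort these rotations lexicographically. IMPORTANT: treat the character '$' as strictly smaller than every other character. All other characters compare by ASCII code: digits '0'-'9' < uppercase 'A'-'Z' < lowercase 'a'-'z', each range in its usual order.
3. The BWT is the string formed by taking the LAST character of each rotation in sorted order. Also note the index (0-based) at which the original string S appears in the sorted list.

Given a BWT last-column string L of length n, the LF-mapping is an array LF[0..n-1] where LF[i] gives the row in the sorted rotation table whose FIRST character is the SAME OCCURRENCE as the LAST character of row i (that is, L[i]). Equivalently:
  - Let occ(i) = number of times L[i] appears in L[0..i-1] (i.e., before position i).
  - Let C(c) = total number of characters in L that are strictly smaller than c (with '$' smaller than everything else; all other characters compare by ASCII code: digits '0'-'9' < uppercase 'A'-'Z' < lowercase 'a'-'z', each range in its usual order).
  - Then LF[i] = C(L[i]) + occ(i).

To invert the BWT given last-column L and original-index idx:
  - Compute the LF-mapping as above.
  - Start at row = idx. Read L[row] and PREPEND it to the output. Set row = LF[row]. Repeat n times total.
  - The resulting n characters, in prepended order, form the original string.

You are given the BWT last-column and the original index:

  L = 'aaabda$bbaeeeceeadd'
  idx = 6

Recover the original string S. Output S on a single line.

LF mapping: 1 2 3 7 11 4 0 8 9 5 14 15 16 10 17 18 6 12 13
Walk LF starting at row 6, prepending L[row]:
  step 1: row=6, L[6]='$', prepend. Next row=LF[6]=0
  step 2: row=0, L[0]='a', prepend. Next row=LF[0]=1
  step 3: row=1, L[1]='a', prepend. Next row=LF[1]=2
  step 4: row=2, L[2]='a', prepend. Next row=LF[2]=3
  step 5: row=3, L[3]='b', prepend. Next row=LF[3]=7
  step 6: row=7, L[7]='b', prepend. Next row=LF[7]=8
  step 7: row=8, L[8]='b', prepend. Next row=LF[8]=9
  step 8: row=9, L[9]='a', prepend. Next row=LF[9]=5
  step 9: row=5, L[5]='a', prepend. Next row=LF[5]=4
  step 10: row=4, L[4]='d', prepend. Next row=LF[4]=11
  step 11: row=11, L[11]='e', prepend. Next row=LF[11]=15
  step 12: row=15, L[15]='e', prepend. Next row=LF[15]=18
  step 13: row=18, L[18]='d', prepend. Next row=LF[18]=13
  step 14: row=13, L[13]='c', prepend. Next row=LF[13]=10
  step 15: row=10, L[10]='e', prepend. Next row=LF[10]=14
  step 16: row=14, L[14]='e', prepend. Next row=LF[14]=17
  step 17: row=17, L[17]='d', prepend. Next row=LF[17]=12
  step 18: row=12, L[12]='e', prepend. Next row=LF[12]=16
  step 19: row=16, L[16]='a', prepend. Next row=LF[16]=6
Reversed output: aedeecdeedaabbbaaa$

Answer: aedeecdeedaabbbaaa$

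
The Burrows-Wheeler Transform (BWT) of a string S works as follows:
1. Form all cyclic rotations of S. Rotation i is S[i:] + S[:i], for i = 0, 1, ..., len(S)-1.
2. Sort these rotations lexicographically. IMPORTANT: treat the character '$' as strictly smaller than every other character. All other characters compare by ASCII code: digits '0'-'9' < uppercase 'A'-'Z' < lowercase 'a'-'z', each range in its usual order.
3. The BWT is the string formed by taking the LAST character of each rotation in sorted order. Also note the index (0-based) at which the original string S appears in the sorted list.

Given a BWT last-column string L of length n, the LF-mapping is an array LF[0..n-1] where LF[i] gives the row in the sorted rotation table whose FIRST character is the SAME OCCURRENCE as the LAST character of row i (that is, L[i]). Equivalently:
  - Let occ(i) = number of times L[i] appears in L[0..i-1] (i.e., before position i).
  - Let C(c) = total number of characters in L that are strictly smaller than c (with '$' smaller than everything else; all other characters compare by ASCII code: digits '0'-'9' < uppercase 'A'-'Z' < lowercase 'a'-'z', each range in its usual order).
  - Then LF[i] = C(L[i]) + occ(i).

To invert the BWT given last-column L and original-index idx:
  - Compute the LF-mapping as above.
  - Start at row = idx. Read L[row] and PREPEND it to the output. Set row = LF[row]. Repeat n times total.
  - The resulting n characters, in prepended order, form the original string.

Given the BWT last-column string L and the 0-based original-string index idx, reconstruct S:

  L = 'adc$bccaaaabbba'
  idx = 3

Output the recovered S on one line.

LF mapping: 1 14 11 0 7 12 13 2 3 4 5 8 9 10 6
Walk LF starting at row 3, prepending L[row]:
  step 1: row=3, L[3]='$', prepend. Next row=LF[3]=0
  step 2: row=0, L[0]='a', prepend. Next row=LF[0]=1
  step 3: row=1, L[1]='d', prepend. Next row=LF[1]=14
  step 4: row=14, L[14]='a', prepend. Next row=LF[14]=6
  step 5: row=6, L[6]='c', prepend. Next row=LF[6]=13
  step 6: row=13, L[13]='b', prepend. Next row=LF[13]=10
  step 7: row=10, L[10]='a', prepend. Next row=LF[10]=5
  step 8: row=5, L[5]='c', prepend. Next row=LF[5]=12
  step 9: row=12, L[12]='b', prepend. Next row=LF[12]=9
  step 10: row=9, L[9]='a', prepend. Next row=LF[9]=4
  step 11: row=4, L[4]='b', prepend. Next row=LF[4]=7
  step 12: row=7, L[7]='a', prepend. Next row=LF[7]=2
  step 13: row=2, L[2]='c', prepend. Next row=LF[2]=11
  step 14: row=11, L[11]='b', prepend. Next row=LF[11]=8
  step 15: row=8, L[8]='a', prepend. Next row=LF[8]=3
Reversed output: abcababcabcada$

Answer: abcababcabcada$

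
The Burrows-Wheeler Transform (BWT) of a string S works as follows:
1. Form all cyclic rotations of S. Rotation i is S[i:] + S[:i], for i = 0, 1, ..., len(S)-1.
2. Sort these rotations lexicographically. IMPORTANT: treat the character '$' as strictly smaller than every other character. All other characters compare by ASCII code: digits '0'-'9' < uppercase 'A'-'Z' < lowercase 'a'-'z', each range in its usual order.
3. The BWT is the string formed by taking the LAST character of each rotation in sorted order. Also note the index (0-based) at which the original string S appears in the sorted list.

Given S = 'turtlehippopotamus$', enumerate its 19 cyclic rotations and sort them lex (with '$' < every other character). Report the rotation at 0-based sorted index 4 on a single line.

Answer: ippopotamus$turtleh

Derivation:
All 19 rotations (rotation i = S[i:]+S[:i]):
  rot[0] = turtlehippopotamus$
  rot[1] = urtlehippopotamus$t
  rot[2] = rtlehippopotamus$tu
  rot[3] = tlehippopotamus$tur
  rot[4] = lehippopotamus$turt
  rot[5] = ehippopotamus$turtl
  rot[6] = hippopotamus$turtle
  rot[7] = ippopotamus$turtleh
  rot[8] = ppopotamus$turtlehi
  rot[9] = popotamus$turtlehip
  rot[10] = opotamus$turtlehipp
  rot[11] = potamus$turtlehippo
  rot[12] = otamus$turtlehippop
  rot[13] = tamus$turtlehippopo
  rot[14] = amus$turtlehippopot
  rot[15] = mus$turtlehippopota
  rot[16] = us$turtlehippopotam
  rot[17] = s$turtlehippopotamu
  rot[18] = $turtlehippopotamus
Sorted (with $ < everything):
  sorted[0] = $turtlehippopotamus
  sorted[1] = amus$turtlehippopot
  sorted[2] = ehippopotamus$turtl
  sorted[3] = hippopotamus$turtle
  sorted[4] = ippopotamus$turtleh
  sorted[5] = lehippopotamus$turt
  sorted[6] = mus$turtlehippopota
  sorted[7] = opotamus$turtlehipp
  sorted[8] = otamus$turtlehippop
  sorted[9] = popotamus$turtlehip
  sorted[10] = potamus$turtlehippo
  sorted[11] = ppopotamus$turtlehi
  sorted[12] = rtlehippopotamus$tu
  sorted[13] = s$turtlehippopotamu
  sorted[14] = tamus$turtlehippopo
  sorted[15] = tlehippopotamus$tur
  sorted[16] = turtlehippopotamus$
  sorted[17] = urtlehippopotamus$t
  sorted[18] = us$turtlehippopotam
sorted[4] = ippopotamus$turtleh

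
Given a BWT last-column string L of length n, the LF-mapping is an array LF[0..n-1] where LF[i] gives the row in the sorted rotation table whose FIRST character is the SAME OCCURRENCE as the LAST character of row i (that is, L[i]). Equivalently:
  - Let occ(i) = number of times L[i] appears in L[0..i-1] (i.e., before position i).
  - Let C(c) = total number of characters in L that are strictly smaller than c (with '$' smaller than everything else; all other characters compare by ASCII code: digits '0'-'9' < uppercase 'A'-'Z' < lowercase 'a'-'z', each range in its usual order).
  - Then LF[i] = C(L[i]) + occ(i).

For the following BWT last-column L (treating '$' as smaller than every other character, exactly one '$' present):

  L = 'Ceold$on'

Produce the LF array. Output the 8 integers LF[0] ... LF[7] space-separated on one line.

Answer: 1 3 6 4 2 0 7 5

Derivation:
Char counts: '$':1, 'C':1, 'd':1, 'e':1, 'l':1, 'n':1, 'o':2
C (first-col start): C('$')=0, C('C')=1, C('d')=2, C('e')=3, C('l')=4, C('n')=5, C('o')=6
L[0]='C': occ=0, LF[0]=C('C')+0=1+0=1
L[1]='e': occ=0, LF[1]=C('e')+0=3+0=3
L[2]='o': occ=0, LF[2]=C('o')+0=6+0=6
L[3]='l': occ=0, LF[3]=C('l')+0=4+0=4
L[4]='d': occ=0, LF[4]=C('d')+0=2+0=2
L[5]='$': occ=0, LF[5]=C('$')+0=0+0=0
L[6]='o': occ=1, LF[6]=C('o')+1=6+1=7
L[7]='n': occ=0, LF[7]=C('n')+0=5+0=5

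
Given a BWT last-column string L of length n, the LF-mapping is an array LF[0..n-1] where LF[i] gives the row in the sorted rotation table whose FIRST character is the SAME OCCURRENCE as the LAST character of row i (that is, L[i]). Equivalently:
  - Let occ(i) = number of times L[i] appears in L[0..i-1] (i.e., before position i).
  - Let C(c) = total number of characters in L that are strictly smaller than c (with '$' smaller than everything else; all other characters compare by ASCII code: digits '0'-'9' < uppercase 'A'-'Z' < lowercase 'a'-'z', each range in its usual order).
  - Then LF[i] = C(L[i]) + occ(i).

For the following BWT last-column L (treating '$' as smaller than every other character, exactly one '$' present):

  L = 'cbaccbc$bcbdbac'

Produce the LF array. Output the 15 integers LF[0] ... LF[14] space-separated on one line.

Answer: 8 3 1 9 10 4 11 0 5 12 6 14 7 2 13

Derivation:
Char counts: '$':1, 'a':2, 'b':5, 'c':6, 'd':1
C (first-col start): C('$')=0, C('a')=1, C('b')=3, C('c')=8, C('d')=14
L[0]='c': occ=0, LF[0]=C('c')+0=8+0=8
L[1]='b': occ=0, LF[1]=C('b')+0=3+0=3
L[2]='a': occ=0, LF[2]=C('a')+0=1+0=1
L[3]='c': occ=1, LF[3]=C('c')+1=8+1=9
L[4]='c': occ=2, LF[4]=C('c')+2=8+2=10
L[5]='b': occ=1, LF[5]=C('b')+1=3+1=4
L[6]='c': occ=3, LF[6]=C('c')+3=8+3=11
L[7]='$': occ=0, LF[7]=C('$')+0=0+0=0
L[8]='b': occ=2, LF[8]=C('b')+2=3+2=5
L[9]='c': occ=4, LF[9]=C('c')+4=8+4=12
L[10]='b': occ=3, LF[10]=C('b')+3=3+3=6
L[11]='d': occ=0, LF[11]=C('d')+0=14+0=14
L[12]='b': occ=4, LF[12]=C('b')+4=3+4=7
L[13]='a': occ=1, LF[13]=C('a')+1=1+1=2
L[14]='c': occ=5, LF[14]=C('c')+5=8+5=13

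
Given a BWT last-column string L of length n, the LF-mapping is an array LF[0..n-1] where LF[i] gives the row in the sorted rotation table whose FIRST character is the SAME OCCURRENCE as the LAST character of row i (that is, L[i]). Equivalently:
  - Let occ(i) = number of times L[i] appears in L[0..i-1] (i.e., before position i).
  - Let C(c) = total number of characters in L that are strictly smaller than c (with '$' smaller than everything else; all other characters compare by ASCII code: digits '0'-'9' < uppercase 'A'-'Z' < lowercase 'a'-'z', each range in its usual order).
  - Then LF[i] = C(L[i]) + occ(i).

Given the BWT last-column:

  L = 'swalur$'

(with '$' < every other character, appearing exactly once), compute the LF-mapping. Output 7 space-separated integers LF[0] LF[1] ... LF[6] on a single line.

Answer: 4 6 1 2 5 3 0

Derivation:
Char counts: '$':1, 'a':1, 'l':1, 'r':1, 's':1, 'u':1, 'w':1
C (first-col start): C('$')=0, C('a')=1, C('l')=2, C('r')=3, C('s')=4, C('u')=5, C('w')=6
L[0]='s': occ=0, LF[0]=C('s')+0=4+0=4
L[1]='w': occ=0, LF[1]=C('w')+0=6+0=6
L[2]='a': occ=0, LF[2]=C('a')+0=1+0=1
L[3]='l': occ=0, LF[3]=C('l')+0=2+0=2
L[4]='u': occ=0, LF[4]=C('u')+0=5+0=5
L[5]='r': occ=0, LF[5]=C('r')+0=3+0=3
L[6]='$': occ=0, LF[6]=C('$')+0=0+0=0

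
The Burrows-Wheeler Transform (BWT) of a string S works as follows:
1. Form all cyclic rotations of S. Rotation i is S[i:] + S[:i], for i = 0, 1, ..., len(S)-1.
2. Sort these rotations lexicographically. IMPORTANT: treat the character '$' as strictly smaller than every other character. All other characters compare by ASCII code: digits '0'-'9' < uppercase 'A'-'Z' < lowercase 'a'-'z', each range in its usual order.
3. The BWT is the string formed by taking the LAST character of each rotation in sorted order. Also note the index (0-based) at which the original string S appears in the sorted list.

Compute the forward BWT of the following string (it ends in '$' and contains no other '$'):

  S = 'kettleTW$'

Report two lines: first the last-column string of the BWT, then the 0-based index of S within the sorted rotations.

All 9 rotations (rotation i = S[i:]+S[:i]):
  rot[0] = kettleTW$
  rot[1] = ettleTW$k
  rot[2] = ttleTW$ke
  rot[3] = tleTW$ket
  rot[4] = leTW$kett
  rot[5] = eTW$kettl
  rot[6] = TW$kettle
  rot[7] = W$kettleT
  rot[8] = $kettleTW
Sorted (with $ < everything):
  sorted[0] = $kettleTW  (last char: 'W')
  sorted[1] = TW$kettle  (last char: 'e')
  sorted[2] = W$kettleT  (last char: 'T')
  sorted[3] = eTW$kettl  (last char: 'l')
  sorted[4] = ettleTW$k  (last char: 'k')
  sorted[5] = kettleTW$  (last char: '$')
  sorted[6] = leTW$kett  (last char: 't')
  sorted[7] = tleTW$ket  (last char: 't')
  sorted[8] = ttleTW$ke  (last char: 'e')
Last column: WeTlk$tte
Original string S is at sorted index 5

Answer: WeTlk$tte
5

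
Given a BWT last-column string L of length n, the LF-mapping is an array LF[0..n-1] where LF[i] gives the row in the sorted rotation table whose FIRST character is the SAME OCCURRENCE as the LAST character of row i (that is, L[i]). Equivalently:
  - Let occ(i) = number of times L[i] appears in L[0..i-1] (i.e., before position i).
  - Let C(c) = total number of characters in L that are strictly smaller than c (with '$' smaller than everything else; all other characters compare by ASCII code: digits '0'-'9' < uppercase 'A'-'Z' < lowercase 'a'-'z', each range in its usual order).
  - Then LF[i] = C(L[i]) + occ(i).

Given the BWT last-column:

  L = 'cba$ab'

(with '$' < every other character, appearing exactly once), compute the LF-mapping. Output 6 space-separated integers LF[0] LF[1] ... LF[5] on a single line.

Char counts: '$':1, 'a':2, 'b':2, 'c':1
C (first-col start): C('$')=0, C('a')=1, C('b')=3, C('c')=5
L[0]='c': occ=0, LF[0]=C('c')+0=5+0=5
L[1]='b': occ=0, LF[1]=C('b')+0=3+0=3
L[2]='a': occ=0, LF[2]=C('a')+0=1+0=1
L[3]='$': occ=0, LF[3]=C('$')+0=0+0=0
L[4]='a': occ=1, LF[4]=C('a')+1=1+1=2
L[5]='b': occ=1, LF[5]=C('b')+1=3+1=4

Answer: 5 3 1 0 2 4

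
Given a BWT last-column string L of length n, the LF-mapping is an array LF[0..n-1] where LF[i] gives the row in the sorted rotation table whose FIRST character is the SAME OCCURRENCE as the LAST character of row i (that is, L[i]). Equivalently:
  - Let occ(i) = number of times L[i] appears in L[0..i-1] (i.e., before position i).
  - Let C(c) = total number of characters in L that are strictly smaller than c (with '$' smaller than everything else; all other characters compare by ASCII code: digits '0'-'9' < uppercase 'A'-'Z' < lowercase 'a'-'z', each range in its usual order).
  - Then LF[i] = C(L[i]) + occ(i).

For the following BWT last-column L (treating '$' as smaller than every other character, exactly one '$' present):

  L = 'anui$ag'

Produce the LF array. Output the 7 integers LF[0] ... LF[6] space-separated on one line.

Answer: 1 5 6 4 0 2 3

Derivation:
Char counts: '$':1, 'a':2, 'g':1, 'i':1, 'n':1, 'u':1
C (first-col start): C('$')=0, C('a')=1, C('g')=3, C('i')=4, C('n')=5, C('u')=6
L[0]='a': occ=0, LF[0]=C('a')+0=1+0=1
L[1]='n': occ=0, LF[1]=C('n')+0=5+0=5
L[2]='u': occ=0, LF[2]=C('u')+0=6+0=6
L[3]='i': occ=0, LF[3]=C('i')+0=4+0=4
L[4]='$': occ=0, LF[4]=C('$')+0=0+0=0
L[5]='a': occ=1, LF[5]=C('a')+1=1+1=2
L[6]='g': occ=0, LF[6]=C('g')+0=3+0=3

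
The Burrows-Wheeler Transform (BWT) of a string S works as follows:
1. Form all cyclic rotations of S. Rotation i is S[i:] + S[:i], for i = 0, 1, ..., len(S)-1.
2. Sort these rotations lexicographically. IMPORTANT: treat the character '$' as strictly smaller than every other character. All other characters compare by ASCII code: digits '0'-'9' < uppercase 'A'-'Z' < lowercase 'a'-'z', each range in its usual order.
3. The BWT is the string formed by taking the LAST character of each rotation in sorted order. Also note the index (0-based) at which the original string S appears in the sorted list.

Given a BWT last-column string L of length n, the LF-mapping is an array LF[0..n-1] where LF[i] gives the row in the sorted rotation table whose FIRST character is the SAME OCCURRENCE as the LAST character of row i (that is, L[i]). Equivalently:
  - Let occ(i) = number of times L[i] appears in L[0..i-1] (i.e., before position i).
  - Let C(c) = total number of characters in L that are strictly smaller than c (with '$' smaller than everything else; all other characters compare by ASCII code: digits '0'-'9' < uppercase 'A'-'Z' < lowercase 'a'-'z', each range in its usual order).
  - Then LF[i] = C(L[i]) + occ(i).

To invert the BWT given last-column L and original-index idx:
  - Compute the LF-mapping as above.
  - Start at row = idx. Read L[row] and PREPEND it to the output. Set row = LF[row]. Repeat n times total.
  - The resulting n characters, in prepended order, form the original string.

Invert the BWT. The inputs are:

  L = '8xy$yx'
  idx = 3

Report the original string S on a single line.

LF mapping: 1 2 4 0 5 3
Walk LF starting at row 3, prepending L[row]:
  step 1: row=3, L[3]='$', prepend. Next row=LF[3]=0
  step 2: row=0, L[0]='8', prepend. Next row=LF[0]=1
  step 3: row=1, L[1]='x', prepend. Next row=LF[1]=2
  step 4: row=2, L[2]='y', prepend. Next row=LF[2]=4
  step 5: row=4, L[4]='y', prepend. Next row=LF[4]=5
  step 6: row=5, L[5]='x', prepend. Next row=LF[5]=3
Reversed output: xyyx8$

Answer: xyyx8$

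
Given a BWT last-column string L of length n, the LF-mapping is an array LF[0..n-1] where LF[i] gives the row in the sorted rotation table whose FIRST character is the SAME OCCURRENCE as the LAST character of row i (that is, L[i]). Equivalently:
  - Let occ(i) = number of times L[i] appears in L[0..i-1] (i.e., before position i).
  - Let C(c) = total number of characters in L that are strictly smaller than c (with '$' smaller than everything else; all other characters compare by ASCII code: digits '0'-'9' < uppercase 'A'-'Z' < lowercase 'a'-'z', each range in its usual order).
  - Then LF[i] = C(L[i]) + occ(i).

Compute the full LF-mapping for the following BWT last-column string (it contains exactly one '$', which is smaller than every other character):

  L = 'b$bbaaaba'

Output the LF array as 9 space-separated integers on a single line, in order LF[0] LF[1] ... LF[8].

Answer: 5 0 6 7 1 2 3 8 4

Derivation:
Char counts: '$':1, 'a':4, 'b':4
C (first-col start): C('$')=0, C('a')=1, C('b')=5
L[0]='b': occ=0, LF[0]=C('b')+0=5+0=5
L[1]='$': occ=0, LF[1]=C('$')+0=0+0=0
L[2]='b': occ=1, LF[2]=C('b')+1=5+1=6
L[3]='b': occ=2, LF[3]=C('b')+2=5+2=7
L[4]='a': occ=0, LF[4]=C('a')+0=1+0=1
L[5]='a': occ=1, LF[5]=C('a')+1=1+1=2
L[6]='a': occ=2, LF[6]=C('a')+2=1+2=3
L[7]='b': occ=3, LF[7]=C('b')+3=5+3=8
L[8]='a': occ=3, LF[8]=C('a')+3=1+3=4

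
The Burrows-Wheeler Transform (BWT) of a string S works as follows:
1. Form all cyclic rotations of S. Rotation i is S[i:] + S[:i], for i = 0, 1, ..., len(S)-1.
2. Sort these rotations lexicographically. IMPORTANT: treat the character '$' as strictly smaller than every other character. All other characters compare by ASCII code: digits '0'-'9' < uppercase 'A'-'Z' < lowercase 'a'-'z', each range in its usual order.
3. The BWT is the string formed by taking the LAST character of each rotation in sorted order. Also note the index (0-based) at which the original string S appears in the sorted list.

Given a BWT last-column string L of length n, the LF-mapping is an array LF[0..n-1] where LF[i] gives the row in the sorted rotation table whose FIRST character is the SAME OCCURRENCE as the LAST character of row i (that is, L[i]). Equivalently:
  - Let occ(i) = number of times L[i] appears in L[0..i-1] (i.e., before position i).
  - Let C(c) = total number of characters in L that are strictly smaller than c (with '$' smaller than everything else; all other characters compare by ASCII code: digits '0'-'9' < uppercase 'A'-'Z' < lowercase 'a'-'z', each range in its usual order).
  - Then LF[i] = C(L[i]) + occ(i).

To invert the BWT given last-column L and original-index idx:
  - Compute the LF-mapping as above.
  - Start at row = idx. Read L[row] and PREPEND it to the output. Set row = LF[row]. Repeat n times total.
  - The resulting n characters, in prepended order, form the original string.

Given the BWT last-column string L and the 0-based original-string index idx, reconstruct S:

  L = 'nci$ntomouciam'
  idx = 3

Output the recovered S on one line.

Answer: communication$

Derivation:
LF mapping: 8 2 4 0 9 12 10 6 11 13 3 5 1 7
Walk LF starting at row 3, prepending L[row]:
  step 1: row=3, L[3]='$', prepend. Next row=LF[3]=0
  step 2: row=0, L[0]='n', prepend. Next row=LF[0]=8
  step 3: row=8, L[8]='o', prepend. Next row=LF[8]=11
  step 4: row=11, L[11]='i', prepend. Next row=LF[11]=5
  step 5: row=5, L[5]='t', prepend. Next row=LF[5]=12
  step 6: row=12, L[12]='a', prepend. Next row=LF[12]=1
  step 7: row=1, L[1]='c', prepend. Next row=LF[1]=2
  step 8: row=2, L[2]='i', prepend. Next row=LF[2]=4
  step 9: row=4, L[4]='n', prepend. Next row=LF[4]=9
  step 10: row=9, L[9]='u', prepend. Next row=LF[9]=13
  step 11: row=13, L[13]='m', prepend. Next row=LF[13]=7
  step 12: row=7, L[7]='m', prepend. Next row=LF[7]=6
  step 13: row=6, L[6]='o', prepend. Next row=LF[6]=10
  step 14: row=10, L[10]='c', prepend. Next row=LF[10]=3
Reversed output: communication$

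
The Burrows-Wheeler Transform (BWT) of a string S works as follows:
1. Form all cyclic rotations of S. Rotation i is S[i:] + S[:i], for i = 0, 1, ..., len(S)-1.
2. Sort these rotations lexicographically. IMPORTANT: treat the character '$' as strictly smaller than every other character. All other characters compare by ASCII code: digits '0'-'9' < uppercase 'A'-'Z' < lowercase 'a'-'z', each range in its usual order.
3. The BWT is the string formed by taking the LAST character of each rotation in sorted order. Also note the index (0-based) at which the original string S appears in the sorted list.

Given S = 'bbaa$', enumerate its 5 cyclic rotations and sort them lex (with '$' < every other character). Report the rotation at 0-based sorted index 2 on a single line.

All 5 rotations (rotation i = S[i:]+S[:i]):
  rot[0] = bbaa$
  rot[1] = baa$b
  rot[2] = aa$bb
  rot[3] = a$bba
  rot[4] = $bbaa
Sorted (with $ < everything):
  sorted[0] = $bbaa
  sorted[1] = a$bba
  sorted[2] = aa$bb
  sorted[3] = baa$b
  sorted[4] = bbaa$
sorted[2] = aa$bb

Answer: aa$bb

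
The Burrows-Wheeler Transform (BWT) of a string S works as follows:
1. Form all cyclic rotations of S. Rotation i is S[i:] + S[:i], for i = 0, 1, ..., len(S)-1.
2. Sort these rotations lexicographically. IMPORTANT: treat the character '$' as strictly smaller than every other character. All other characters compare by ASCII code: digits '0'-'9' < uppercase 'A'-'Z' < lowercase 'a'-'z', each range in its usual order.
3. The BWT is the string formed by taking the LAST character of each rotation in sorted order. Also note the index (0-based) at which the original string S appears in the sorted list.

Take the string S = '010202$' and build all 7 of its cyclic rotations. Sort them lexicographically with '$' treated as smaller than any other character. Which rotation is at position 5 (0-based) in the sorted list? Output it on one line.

Answer: 2$01020

Derivation:
All 7 rotations (rotation i = S[i:]+S[:i]):
  rot[0] = 010202$
  rot[1] = 10202$0
  rot[2] = 0202$01
  rot[3] = 202$010
  rot[4] = 02$0102
  rot[5] = 2$01020
  rot[6] = $010202
Sorted (with $ < everything):
  sorted[0] = $010202
  sorted[1] = 010202$
  sorted[2] = 02$0102
  sorted[3] = 0202$01
  sorted[4] = 10202$0
  sorted[5] = 2$01020
  sorted[6] = 202$010
sorted[5] = 2$01020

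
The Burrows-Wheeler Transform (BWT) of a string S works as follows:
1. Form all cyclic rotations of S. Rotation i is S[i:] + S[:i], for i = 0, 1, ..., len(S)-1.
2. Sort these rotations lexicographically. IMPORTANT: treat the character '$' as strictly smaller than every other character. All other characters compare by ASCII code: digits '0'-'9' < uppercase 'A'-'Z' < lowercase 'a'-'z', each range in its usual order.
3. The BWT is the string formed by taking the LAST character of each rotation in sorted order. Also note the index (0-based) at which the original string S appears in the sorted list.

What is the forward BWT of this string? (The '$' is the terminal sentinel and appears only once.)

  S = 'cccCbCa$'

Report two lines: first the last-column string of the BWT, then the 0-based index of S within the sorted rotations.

Answer: abcCCcc$
7

Derivation:
All 8 rotations (rotation i = S[i:]+S[:i]):
  rot[0] = cccCbCa$
  rot[1] = ccCbCa$c
  rot[2] = cCbCa$cc
  rot[3] = CbCa$ccc
  rot[4] = bCa$cccC
  rot[5] = Ca$cccCb
  rot[6] = a$cccCbC
  rot[7] = $cccCbCa
Sorted (with $ < everything):
  sorted[0] = $cccCbCa  (last char: 'a')
  sorted[1] = Ca$cccCb  (last char: 'b')
  sorted[2] = CbCa$ccc  (last char: 'c')
  sorted[3] = a$cccCbC  (last char: 'C')
  sorted[4] = bCa$cccC  (last char: 'C')
  sorted[5] = cCbCa$cc  (last char: 'c')
  sorted[6] = ccCbCa$c  (last char: 'c')
  sorted[7] = cccCbCa$  (last char: '$')
Last column: abcCCcc$
Original string S is at sorted index 7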